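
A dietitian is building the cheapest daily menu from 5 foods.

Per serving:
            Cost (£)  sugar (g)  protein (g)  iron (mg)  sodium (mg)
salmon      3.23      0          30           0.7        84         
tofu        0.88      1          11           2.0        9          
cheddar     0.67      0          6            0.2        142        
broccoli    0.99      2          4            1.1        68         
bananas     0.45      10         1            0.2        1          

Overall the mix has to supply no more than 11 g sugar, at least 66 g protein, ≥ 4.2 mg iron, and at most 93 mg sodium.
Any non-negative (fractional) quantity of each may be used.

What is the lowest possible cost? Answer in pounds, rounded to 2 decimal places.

This is a linear program. Let x1 = servings of salmon, x2 = servings of tofu, x3 = servings of cheddar, x4 = servings of broccoli, x5 = servings of bananas.
Minimise 3.23x1 + 0.88x2 + 0.67x3 + 0.99x4 + 0.45x5 with:
  1x2 + 2x4 + 10x5 ≤ 11   (sugar)
  30x1 + 11x2 + 6x3 + 4x4 + 1x5 ≥ 66   (protein)
  0.7x1 + 2x2 + 0.2x3 + 1.1x4 + 0.2x5 ≥ 4.2   (iron)
  84x1 + 9x2 + 142x3 + 68x4 + 1x5 ≤ 93   (sodium)
  x1, x2, x3, x4, x5 ≥ 0.
The optimal basis is {tofu}; salmon, cheddar, broccoli, bananas drop out. Binding constraint: protein.
Solving gives x2 = 6.
Objective = 0.88·6 = 5.2800.

£5.28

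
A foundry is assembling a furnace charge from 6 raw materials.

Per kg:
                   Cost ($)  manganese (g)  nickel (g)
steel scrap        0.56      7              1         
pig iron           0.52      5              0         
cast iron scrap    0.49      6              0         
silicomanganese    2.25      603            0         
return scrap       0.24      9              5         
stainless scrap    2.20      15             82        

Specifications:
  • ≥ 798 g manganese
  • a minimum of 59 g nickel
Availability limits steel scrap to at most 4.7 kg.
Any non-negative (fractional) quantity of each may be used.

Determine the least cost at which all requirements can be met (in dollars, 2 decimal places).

$4.52

Let x1 = kg of steel scrap, x2 = kg of pig iron, x3 = kg of cast iron scrap, x4 = kg of silicomanganese, x5 = kg of return scrap, x6 = kg of stainless scrap.
Minimize 0.56x1 + 0.52x2 + 0.49x3 + 2.25x4 + 0.24x5 + 2.2x6 subject to:
  7x1 + 5x2 + 6x3 + 603x4 + 9x5 + 15x6 ≥ 798   (manganese)
  1x1 + 5x5 + 82x6 ≥ 59   (nickel)
  x1 ≤ 4.7
  x1, x2, x3, x4, x5, x6 ≥ 0.
The cheapest feasible vertex uses only silicomanganese, stainless scrap; steel scrap, pig iron, cast iron scrap, return scrap are not used. The manganese and nickel requirements are met with equality.
That vertex is x4 = 1.305, x6 = 0.7195.
Total cost: 2.25·1.305 + 2.2·0.7195 = 4.5192.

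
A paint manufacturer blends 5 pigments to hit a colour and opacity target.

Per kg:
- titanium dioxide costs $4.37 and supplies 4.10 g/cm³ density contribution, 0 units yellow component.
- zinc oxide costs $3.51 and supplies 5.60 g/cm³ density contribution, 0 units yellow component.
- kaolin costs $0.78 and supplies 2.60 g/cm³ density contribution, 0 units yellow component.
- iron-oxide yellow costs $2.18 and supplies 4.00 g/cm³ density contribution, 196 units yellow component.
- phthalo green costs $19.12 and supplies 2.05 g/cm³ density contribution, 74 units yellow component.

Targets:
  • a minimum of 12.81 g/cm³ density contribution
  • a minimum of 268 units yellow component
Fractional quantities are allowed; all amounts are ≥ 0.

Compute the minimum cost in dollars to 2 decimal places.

Let x1 = kg of titanium dioxide, x2 = kg of zinc oxide, x3 = kg of kaolin, x4 = kg of iron-oxide yellow, x5 = kg of phthalo green.
min 4.37x1 + 3.51x2 + 0.78x3 + 2.18x4 + 19.12x5 s.t.:
  4.1x1 + 5.6x2 + 2.6x3 + 4x4 + 2.05x5 ≥ 12.81   (density contribution)
  196x4 + 74x5 ≥ 268   (yellow component)
  x1, x2, x3, x4, x5 ≥ 0.
The optimal basis is {kaolin, iron-oxide yellow}; titanium dioxide, zinc oxide, phthalo green drop out. Binding constraints: density contribution and yellow component.
So kaolin = 2.823 kg, iron-oxide yellow = 1.367 kg.
Objective = 0.78·2.823 + 2.18·1.367 = 5.1820.

$5.18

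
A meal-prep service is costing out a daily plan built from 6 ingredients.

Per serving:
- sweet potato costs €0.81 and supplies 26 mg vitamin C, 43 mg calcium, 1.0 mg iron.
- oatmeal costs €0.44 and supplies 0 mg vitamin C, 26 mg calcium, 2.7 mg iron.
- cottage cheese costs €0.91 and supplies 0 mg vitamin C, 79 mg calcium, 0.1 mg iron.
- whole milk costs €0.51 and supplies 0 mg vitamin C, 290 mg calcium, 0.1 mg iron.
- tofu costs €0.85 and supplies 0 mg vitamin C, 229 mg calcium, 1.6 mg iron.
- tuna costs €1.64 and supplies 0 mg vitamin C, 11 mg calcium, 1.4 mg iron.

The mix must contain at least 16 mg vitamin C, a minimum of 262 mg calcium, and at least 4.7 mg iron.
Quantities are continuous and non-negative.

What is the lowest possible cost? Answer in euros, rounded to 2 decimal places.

Set it up as a linear program. Let x1 = servings of sweet potato, x2 = servings of oatmeal, x3 = servings of cottage cheese, x4 = servings of whole milk, x5 = servings of tofu, x6 = servings of tuna.
Minimise 0.81x1 + 0.44x2 + 0.91x3 + 0.51x4 + 0.85x5 + 1.64x6 with:
  26x1 ≥ 16   (vitamin C)
  43x1 + 26x2 + 79x3 + 290x4 + 229x5 + 11x6 ≥ 262   (calcium)
  1x1 + 2.7x2 + 0.1x3 + 0.1x4 + 1.6x5 + 1.4x6 ≥ 4.7   (iron)
  x1, x2, x3, x4, x5, x6 ≥ 0.
The cheapest feasible vertex uses only sweet potato, oatmeal, whole milk; cottage cheese, tofu, tuna are not used. There the vitamin C, calcium, iron constraints are tight.
Optimal quantities: sweet potato = 0.6154 servings, oatmeal = 1.488 servings, whole milk = 0.6788 servings.
Hence cost = 0.81·0.6154 + 0.44·1.488 + 0.51·0.6788 = €1.4994.

€1.50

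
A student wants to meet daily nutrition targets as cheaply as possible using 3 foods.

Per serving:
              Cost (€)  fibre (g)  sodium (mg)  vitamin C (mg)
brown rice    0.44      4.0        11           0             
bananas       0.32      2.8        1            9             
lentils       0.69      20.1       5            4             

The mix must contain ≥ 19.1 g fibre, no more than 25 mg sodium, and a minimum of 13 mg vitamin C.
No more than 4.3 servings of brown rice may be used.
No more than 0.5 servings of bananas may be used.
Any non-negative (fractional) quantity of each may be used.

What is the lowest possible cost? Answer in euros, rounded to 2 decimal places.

€1.63

Let x1 = servings of brown rice, x2 = servings of bananas, x3 = servings of lentils.
min 0.44x1 + 0.32x2 + 0.69x3 s.t.:
  4x1 + 2.8x2 + 20.1x3 ≥ 19.1   (fibre)
  11x1 + 1x2 + 5x3 ≤ 25   (sodium)
  9x2 + 4x3 ≥ 13   (vitamin C)
  x1 ≤ 4.3
  x2 ≤ 0.5
  x1, x2, x3 ≥ 0.
At the optimum only bananas, lentils are positive (brown rice = 0). The vitamin C and the bananas cap requirements are met with equality.
That vertex is x2 = 0.5, x3 = 2.125.
Total cost: 0.32·0.5 + 0.69·2.125 = 1.6263.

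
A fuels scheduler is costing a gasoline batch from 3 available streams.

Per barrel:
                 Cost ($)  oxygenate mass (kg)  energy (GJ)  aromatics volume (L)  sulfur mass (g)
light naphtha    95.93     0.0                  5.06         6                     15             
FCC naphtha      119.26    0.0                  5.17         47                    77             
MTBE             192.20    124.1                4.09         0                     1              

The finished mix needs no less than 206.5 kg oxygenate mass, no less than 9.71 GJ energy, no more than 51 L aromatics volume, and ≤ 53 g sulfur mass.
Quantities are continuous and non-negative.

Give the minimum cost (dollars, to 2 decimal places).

Let x1 = barrels of light naphtha, x2 = barrels of FCC naphtha, x3 = barrels of MTBE.
Minimise 95.93x1 + 119.26x2 + 192.2x3 subject to:
  124.1x3 ≥ 206.5   (oxygenate mass)
  5.06x1 + 5.17x2 + 4.09x3 ≥ 9.71   (energy)
  6x1 + 47x2 ≤ 51   (aromatics volume)
  15x1 + 77x2 + 1x3 ≤ 53   (sulfur mass)
  x1, x2, x3 ≥ 0.
The optimal basis is {light naphtha, MTBE}; FCC naphtha drops out. There the oxygenate mass and energy constraints are tight.
That vertex is x1 = 0.574, x3 = 1.664.
Cost = 95.93·0.574 + 192.2·1.664 = 374.8846.

$374.88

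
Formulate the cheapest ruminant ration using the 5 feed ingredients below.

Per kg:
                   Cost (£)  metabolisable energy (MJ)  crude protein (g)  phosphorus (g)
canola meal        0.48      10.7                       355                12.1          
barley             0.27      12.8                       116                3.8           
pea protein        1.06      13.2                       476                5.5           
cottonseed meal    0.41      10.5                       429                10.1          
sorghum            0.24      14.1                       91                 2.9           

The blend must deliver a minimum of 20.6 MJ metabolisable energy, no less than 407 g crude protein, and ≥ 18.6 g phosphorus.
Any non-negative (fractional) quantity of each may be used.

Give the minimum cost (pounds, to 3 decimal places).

£0.769

Let x1 = kg of canola meal, x2 = kg of barley, x3 = kg of pea protein, x4 = kg of cottonseed meal, x5 = kg of sorghum.
min 0.48x1 + 0.27x2 + 1.06x3 + 0.41x4 + 0.24x5 subject to:
  10.7x1 + 12.8x2 + 13.2x3 + 10.5x4 + 14.1x5 ≥ 20.6   (metabolisable energy)
  355x1 + 116x2 + 476x3 + 429x4 + 91x5 ≥ 407   (crude protein)
  12.1x1 + 3.8x2 + 5.5x3 + 10.1x4 + 2.9x5 ≥ 18.6   (phosphorus)
  x1, x2, x3, x4, x5 ≥ 0.
The optimal basis is {cottonseed meal, sorghum}; canola meal, barley, pea protein drop out. There the metabolisable energy and phosphorus constraints are tight.
That vertex is x4 = 1.809, x5 = 0.114.
Objective = 0.41·1.809 + 0.24·0.114 = 0.76905.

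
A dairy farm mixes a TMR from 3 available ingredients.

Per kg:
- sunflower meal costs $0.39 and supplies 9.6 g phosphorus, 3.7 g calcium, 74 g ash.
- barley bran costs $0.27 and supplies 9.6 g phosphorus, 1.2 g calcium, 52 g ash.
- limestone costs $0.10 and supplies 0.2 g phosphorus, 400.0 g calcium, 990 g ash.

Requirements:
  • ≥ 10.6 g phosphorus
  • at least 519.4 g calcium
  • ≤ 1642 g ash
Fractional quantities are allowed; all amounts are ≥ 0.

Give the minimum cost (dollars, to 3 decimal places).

$0.420

Let x1 = kg of sunflower meal, x2 = kg of barley bran, x3 = kg of limestone.
Minimise 0.39x1 + 0.27x2 + 0.1x3 with:
  9.6x1 + 9.6x2 + 0.2x3 ≥ 10.6   (phosphorus)
  3.7x1 + 1.2x2 + 400x3 ≥ 519.4   (calcium)
  74x1 + 52x2 + 990x3 ≤ 1642   (ash)
  x1, x2, x3 ≥ 0.
The cheapest feasible vertex uses only barley bran, limestone; sunflower meal is not used. Binding constraints: phosphorus and calcium.
Solving gives x2 = 1.077, x3 = 1.295.
Total cost: 0.27·1.077 + 0.1·1.295 = 0.42029.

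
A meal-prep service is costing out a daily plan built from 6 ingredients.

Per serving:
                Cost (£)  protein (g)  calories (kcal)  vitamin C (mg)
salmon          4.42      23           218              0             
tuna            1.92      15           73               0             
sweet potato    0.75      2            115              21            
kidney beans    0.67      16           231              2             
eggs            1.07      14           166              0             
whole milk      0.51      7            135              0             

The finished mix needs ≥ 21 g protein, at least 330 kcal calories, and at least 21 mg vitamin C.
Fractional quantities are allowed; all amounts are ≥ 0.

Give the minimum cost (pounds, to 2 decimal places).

Let x1 = servings of salmon, x2 = servings of tuna, x3 = servings of sweet potato, x4 = servings of kidney beans, x5 = servings of eggs, x6 = servings of whole milk.
Minimise 4.42x1 + 1.92x2 + 0.75x3 + 0.67x4 + 1.07x5 + 0.51x6 subject to:
  23x1 + 15x2 + 2x3 + 16x4 + 14x5 + 7x6 ≥ 21   (protein)
  218x1 + 73x2 + 115x3 + 231x4 + 166x5 + 135x6 ≥ 330   (calories)
  21x3 + 2x4 ≥ 21   (vitamin C)
  x1, x2, x3, x4, x5, x6 ≥ 0.
The minimum-cost mix takes nothing from salmon, tuna, eggs, whole milk — only sweet potato, kidney beans. Binding constraints: protein and vitamin C.
Solving gives x3 = 0.8855, x4 = 1.202.
Total cost: 0.75·0.8855 + 0.67·1.202 = 1.4695.

£1.47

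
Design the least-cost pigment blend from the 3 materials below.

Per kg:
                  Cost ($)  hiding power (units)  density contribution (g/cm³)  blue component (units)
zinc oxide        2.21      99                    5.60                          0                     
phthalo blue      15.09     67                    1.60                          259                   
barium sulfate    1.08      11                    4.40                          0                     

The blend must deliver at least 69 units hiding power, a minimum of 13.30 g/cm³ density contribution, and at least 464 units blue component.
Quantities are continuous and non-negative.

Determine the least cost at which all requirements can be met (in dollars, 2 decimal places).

$29.59

Let x1 = kg of zinc oxide, x2 = kg of phthalo blue, x3 = kg of barium sulfate.
Minimise 2.21x1 + 15.09x2 + 1.08x3 s.t.:
  99x1 + 67x2 + 11x3 ≥ 69   (hiding power)
  5.6x1 + 1.6x2 + 4.4x3 ≥ 13.3   (density contribution)
  259x2 ≥ 464   (blue component)
  x1, x2, x3 ≥ 0.
The cheapest feasible vertex uses only phthalo blue, barium sulfate; zinc oxide is not used. There the density contribution and blue component constraints are tight.
That vertex is x2 = 1.7915, x3 = 2.3713.
Hence cost = 15.09·1.7915 + 1.08·2.3713 = $29.5947.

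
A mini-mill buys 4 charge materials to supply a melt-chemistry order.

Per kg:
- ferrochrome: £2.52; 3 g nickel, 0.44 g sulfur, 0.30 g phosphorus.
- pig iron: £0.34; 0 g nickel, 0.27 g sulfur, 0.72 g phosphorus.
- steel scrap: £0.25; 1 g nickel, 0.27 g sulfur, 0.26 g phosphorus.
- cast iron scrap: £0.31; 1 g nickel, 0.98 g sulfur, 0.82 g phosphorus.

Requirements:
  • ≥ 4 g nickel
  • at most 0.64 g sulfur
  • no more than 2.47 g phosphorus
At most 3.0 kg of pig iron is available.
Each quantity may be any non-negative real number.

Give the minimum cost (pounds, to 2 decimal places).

£3.10

Let x1 = kg of ferrochrome, x2 = kg of pig iron, x3 = kg of steel scrap, x4 = kg of cast iron scrap.
Minimize 2.52x1 + 0.34x2 + 0.25x3 + 0.31x4 subject to:
  3x1 + 1x3 + 1x4 ≥ 4   (nickel)
  0.44x1 + 0.27x2 + 0.27x3 + 0.98x4 ≤ 0.64   (sulfur)
  0.3x1 + 0.72x2 + 0.26x3 + 0.82x4 ≤ 2.47   (phosphorus)
  x2 ≤ 3
  x1, x2, x3, x4 ≥ 0.
The cheapest feasible vertex uses only ferrochrome, steel scrap; pig iron, cast iron scrap are not used. Binding constraints: nickel and sulfur.
So ferrochrome = 1.189 kg, steel scrap = 0.4324 kg.
Objective = 2.52·1.189 + 0.25·0.4324 = 3.1044.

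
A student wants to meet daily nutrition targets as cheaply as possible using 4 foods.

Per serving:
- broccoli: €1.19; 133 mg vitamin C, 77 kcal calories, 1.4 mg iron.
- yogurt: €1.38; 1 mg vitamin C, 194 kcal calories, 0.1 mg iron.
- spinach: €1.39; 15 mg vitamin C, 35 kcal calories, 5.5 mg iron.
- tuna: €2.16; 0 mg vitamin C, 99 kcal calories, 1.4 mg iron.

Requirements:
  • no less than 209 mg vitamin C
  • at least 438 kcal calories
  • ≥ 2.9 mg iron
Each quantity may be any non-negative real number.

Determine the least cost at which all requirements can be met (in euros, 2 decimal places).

Treat it as an LP. Let x1 = servings of broccoli, x2 = servings of yogurt, x3 = servings of spinach, x4 = servings of tuna.
Minimise 1.19x1 + 1.38x2 + 1.39x3 + 2.16x4 subject to:
  133x1 + 1x2 + 15x3 ≥ 209   (vitamin C)
  77x1 + 194x2 + 35x3 + 99x4 ≥ 438   (calories)
  1.4x1 + 0.1x2 + 5.5x3 + 1.4x4 ≥ 2.9   (iron)
  x1, x2, x3, x4 ≥ 0.
At the optimum only broccoli, yogurt, spinach are positive (tuna = 0). Binding constraints: vitamin C, calories, iron.
So broccoli = 1.548 servings, yogurt = 1.625 servings, spinach = 0.1038 servings.
Hence cost = 1.19·1.548 + 1.38·1.625 + 1.39·0.1038 = €4.2289.

€4.23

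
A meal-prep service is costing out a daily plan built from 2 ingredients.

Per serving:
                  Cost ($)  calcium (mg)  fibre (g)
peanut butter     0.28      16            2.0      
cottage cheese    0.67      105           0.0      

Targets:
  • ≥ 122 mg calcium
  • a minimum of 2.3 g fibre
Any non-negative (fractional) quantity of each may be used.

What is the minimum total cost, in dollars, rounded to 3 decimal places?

$0.983

Set it up as a linear program. Let x1 = servings of peanut butter, x2 = servings of cottage cheese.
Minimise 0.28x1 + 0.67x2 with:
  16x1 + 105x2 ≥ 122   (calcium)
  2x1 ≥ 2.3   (fibre)
  x1, x2 ≥ 0.
Both inputs are positive at the optimum. Binding constraints: calcium and fibre.
So peanut butter = 1.15 servings, cottage cheese = 0.9867 servings.
Objective = 0.28·1.15 + 0.67·0.9867 = 0.98309.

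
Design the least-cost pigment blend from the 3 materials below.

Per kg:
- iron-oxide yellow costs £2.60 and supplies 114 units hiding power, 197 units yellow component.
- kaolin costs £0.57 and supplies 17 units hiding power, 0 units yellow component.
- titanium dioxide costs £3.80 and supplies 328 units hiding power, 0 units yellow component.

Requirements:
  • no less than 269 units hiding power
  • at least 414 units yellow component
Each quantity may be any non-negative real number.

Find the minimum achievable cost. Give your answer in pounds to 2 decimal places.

£5.80

This is a linear program. Let x1 = kg of iron-oxide yellow, x2 = kg of kaolin, x3 = kg of titanium dioxide.
min 2.6x1 + 0.57x2 + 3.8x3 with:
  114x1 + 17x2 + 328x3 ≥ 269   (hiding power)
  197x1 ≥ 414   (yellow component)
  x1, x2, x3 ≥ 0.
The minimum-cost mix takes nothing from kaolin — only iron-oxide yellow, titanium dioxide. Binding constraints: hiding power and yellow component.
Optimal quantities: iron-oxide yellow = 2.1015 kg, titanium dioxide = 0.089715 kg.
Hence cost = 2.6·2.1015 + 3.8·0.089715 = £5.8048.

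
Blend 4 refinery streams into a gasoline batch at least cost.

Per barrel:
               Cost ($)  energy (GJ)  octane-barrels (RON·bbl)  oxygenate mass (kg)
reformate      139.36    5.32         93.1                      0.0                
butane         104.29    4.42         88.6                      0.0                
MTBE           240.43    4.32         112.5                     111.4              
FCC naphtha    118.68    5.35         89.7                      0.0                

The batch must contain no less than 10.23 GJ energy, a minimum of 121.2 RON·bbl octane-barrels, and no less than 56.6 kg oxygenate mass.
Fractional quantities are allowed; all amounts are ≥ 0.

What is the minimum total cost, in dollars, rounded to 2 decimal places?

Set it up as a linear program. Let x1 = barrels of reformate, x2 = barrels of butane, x3 = barrels of MTBE, x4 = barrels of FCC naphtha.
Minimise 139.36x1 + 104.29x2 + 240.43x3 + 118.68x4 subject to:
  5.32x1 + 4.42x2 + 4.32x3 + 5.35x4 ≥ 10.23   (energy)
  93.1x1 + 88.6x2 + 112.5x3 + 89.7x4 ≥ 121.2   (octane-barrels)
  111.4x3 ≥ 56.6   (oxygenate mass)
  x1, x2, x3, x4 ≥ 0.
The minimum-cost mix takes nothing from reformate, butane — only MTBE, FCC naphtha. Binding constraints: energy and oxygenate mass.
So MTBE = 0.50808 barrels, FCC naphtha = 1.5019 barrels.
Cost = 240.43·0.50808 + 118.68·1.5019 = 300.4032.

$300.40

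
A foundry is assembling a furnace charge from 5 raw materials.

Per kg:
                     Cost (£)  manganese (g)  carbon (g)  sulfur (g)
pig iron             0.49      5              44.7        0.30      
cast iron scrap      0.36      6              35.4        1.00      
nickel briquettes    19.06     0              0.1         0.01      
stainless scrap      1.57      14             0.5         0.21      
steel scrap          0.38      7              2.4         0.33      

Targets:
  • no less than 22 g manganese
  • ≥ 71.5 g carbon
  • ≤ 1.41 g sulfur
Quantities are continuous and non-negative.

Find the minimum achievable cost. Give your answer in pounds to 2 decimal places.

£1.46

This is a linear program. Let x1 = kg of pig iron, x2 = kg of cast iron scrap, x3 = kg of nickel briquettes, x4 = kg of stainless scrap, x5 = kg of steel scrap.
Minimize 0.49x1 + 0.36x2 + 19.06x3 + 1.57x4 + 0.38x5 with:
  5x1 + 6x2 + 14x4 + 7x5 ≥ 22   (manganese)
  44.7x1 + 35.4x2 + 0.1x3 + 0.5x4 + 2.4x5 ≥ 71.5   (carbon)
  0.3x1 + 1x2 + 0.01x3 + 0.21x4 + 0.33x5 ≤ 1.41   (sulfur)
  x1, x2, x3, x4, x5 ≥ 0.
The minimum-cost mix takes nothing from nickel briquettes, stainless scrap — only pig iron, cast iron scrap, steel scrap. The manganese, carbon, sulfur requirements are met with equality.
That vertex is x1 = 1.166, x2 = 0.4154, x5 = 1.954.
Objective = 0.49·1.166 + 0.36·0.4154 + 0.38·1.954 = 1.4634.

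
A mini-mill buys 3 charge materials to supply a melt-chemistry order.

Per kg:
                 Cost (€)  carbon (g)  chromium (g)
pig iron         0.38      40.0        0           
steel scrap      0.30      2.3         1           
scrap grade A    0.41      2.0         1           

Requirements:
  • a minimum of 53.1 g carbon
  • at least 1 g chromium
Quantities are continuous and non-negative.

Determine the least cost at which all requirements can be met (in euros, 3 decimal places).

€0.783

Treat it as an LP. Let x1 = kg of pig iron, x2 = kg of steel scrap, x3 = kg of scrap grade A.
min 0.38x1 + 0.3x2 + 0.41x3 with:
  40x1 + 2.3x2 + 2x3 ≥ 53.1   (carbon)
  1x2 + 1x3 ≥ 1   (chromium)
  x1, x2, x3 ≥ 0.
The minimum-cost mix takes nothing from scrap grade A — only pig iron, steel scrap. There the carbon and chromium constraints are tight.
So pig iron = 1.27 kg, steel scrap = 1 kg.
Total cost: 0.38·1.27 + 0.3·1 = 0.78260.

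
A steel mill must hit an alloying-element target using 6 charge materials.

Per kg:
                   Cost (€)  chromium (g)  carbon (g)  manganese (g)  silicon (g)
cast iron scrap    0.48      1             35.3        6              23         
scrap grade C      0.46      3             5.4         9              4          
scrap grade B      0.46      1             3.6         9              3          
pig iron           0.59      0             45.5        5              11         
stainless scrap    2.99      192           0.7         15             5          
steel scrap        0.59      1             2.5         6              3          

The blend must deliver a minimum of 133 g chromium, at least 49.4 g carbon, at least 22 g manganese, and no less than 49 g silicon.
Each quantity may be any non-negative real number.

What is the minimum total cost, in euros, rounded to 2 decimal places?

€2.99

Let x1 = kg of cast iron scrap, x2 = kg of scrap grade C, x3 = kg of scrap grade B, x4 = kg of pig iron, x5 = kg of stainless scrap, x6 = kg of steel scrap.
min 0.48x1 + 0.46x2 + 0.46x3 + 0.59x4 + 2.99x5 + 0.59x6 subject to:
  1x1 + 3x2 + 1x3 + 192x5 + 1x6 ≥ 133   (chromium)
  35.3x1 + 5.4x2 + 3.6x3 + 45.5x4 + 0.7x5 + 2.5x6 ≥ 49.4   (carbon)
  6x1 + 9x2 + 9x3 + 5x4 + 15x5 + 6x6 ≥ 22   (manganese)
  23x1 + 4x2 + 3x3 + 11x4 + 5x5 + 3x6 ≥ 49   (silicon)
  x1, x2, x3, x4, x5, x6 ≥ 0.
The optimal basis is {cast iron scrap, stainless scrap}; scrap grade C, scrap grade B, pig iron, steel scrap drop out. The chromium and silicon requirements are met with equality.
Optimal quantities: cast iron scrap = 1.982 kg, stainless scrap = 0.6824 kg.
Total cost: 0.48·1.982 + 2.99·0.6824 = 2.9917.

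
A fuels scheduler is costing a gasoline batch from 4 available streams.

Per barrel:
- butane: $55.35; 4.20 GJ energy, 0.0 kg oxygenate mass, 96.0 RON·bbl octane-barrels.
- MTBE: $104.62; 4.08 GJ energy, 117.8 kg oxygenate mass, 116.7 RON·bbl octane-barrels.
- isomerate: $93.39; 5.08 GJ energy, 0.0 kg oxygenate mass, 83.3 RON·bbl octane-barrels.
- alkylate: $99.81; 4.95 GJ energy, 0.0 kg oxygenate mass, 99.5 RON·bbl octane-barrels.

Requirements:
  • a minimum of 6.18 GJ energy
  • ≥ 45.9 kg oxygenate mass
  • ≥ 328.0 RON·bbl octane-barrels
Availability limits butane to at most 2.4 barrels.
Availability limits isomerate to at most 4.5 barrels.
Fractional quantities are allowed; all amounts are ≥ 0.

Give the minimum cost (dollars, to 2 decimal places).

$220.34

Let x1 = barrels of butane, x2 = barrels of MTBE, x3 = barrels of isomerate, x4 = barrels of alkylate.
Minimize 55.35x1 + 104.62x2 + 93.39x3 + 99.81x4 subject to:
  4.2x1 + 4.08x2 + 5.08x3 + 4.95x4 ≥ 6.18   (energy)
  117.8x2 ≥ 45.9   (oxygenate mass)
  96x1 + 116.7x2 + 83.3x3 + 99.5x4 ≥ 328   (octane-barrels)
  x1 ≤ 2.4
  x3 ≤ 4.5
  x1, x2, x3, x4 ≥ 0.
The optimal basis is {butane, MTBE}; isomerate, alkylate drop out. There the octane-barrels and the butane cap constraints are tight.
Solving gives x1 = 2.4, x2 = 0.83633.
Cost = 55.35·2.4 + 104.62·0.83633 = 220.3368.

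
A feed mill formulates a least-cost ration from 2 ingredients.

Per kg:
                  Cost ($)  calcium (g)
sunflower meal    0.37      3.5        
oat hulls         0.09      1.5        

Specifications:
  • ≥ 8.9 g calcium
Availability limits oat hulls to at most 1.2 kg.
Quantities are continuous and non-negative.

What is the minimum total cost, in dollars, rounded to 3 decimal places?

$0.859

Let x1 = kg of sunflower meal, x2 = kg of oat hulls.
Minimize 0.37x1 + 0.09x2 s.t.:
  3.5x1 + 1.5x2 ≥ 8.9   (calcium)
  x2 ≤ 1.2
  x1, x2 ≥ 0.
Both inputs are positive at the optimum. The calcium and the oat hulls cap requirements are met with equality.
So sunflower meal = 2.029 kg, oat hulls = 1.2 kg.
Objective = 0.37·2.029 + 0.09·1.2 = 0.85873.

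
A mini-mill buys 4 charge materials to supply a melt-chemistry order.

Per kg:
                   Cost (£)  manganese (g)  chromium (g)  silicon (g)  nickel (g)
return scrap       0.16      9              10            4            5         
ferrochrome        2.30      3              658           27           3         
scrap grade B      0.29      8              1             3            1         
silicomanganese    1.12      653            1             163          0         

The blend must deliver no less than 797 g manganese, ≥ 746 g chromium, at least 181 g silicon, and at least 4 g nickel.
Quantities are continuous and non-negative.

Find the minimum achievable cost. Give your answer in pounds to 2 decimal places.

Let x1 = kg of return scrap, x2 = kg of ferrochrome, x3 = kg of scrap grade B, x4 = kg of silicomanganese.
min 0.16x1 + 2.3x2 + 0.29x3 + 1.12x4 s.t.:
  9x1 + 3x2 + 8x3 + 653x4 ≥ 797   (manganese)
  10x1 + 658x2 + 1x3 + 1x4 ≥ 746   (chromium)
  4x1 + 27x2 + 3x3 + 163x4 ≥ 181   (silicon)
  5x1 + 3x2 + 1x3 ≥ 4   (nickel)
  x1, x2, x3, x4 ≥ 0.
At the optimum only return scrap, ferrochrome, silicomanganese are positive (scrap grade B = 0). There the manganese, chromium, nickel constraints are tight.
Optimal quantities: return scrap = 0.122 kg, ferrochrome = 1.13 kg, silicomanganese = 1.214 kg.
Objective = 0.16·0.122 + 2.3·1.13 + 1.12·1.214 = 3.9782.

£3.98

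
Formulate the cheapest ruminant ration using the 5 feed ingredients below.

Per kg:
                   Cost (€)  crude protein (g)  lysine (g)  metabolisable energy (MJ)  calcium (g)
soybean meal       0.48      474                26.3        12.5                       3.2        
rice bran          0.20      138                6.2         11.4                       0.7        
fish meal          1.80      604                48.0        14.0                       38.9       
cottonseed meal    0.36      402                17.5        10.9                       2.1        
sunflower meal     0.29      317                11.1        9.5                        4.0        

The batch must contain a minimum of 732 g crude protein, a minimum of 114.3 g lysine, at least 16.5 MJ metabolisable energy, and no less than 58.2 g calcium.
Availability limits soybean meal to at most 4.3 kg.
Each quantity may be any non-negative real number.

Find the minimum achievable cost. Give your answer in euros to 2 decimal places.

This is a linear program. Let x1 = kg of soybean meal, x2 = kg of rice bran, x3 = kg of fish meal, x4 = kg of cottonseed meal, x5 = kg of sunflower meal.
min 0.48x1 + 0.2x2 + 1.8x3 + 0.36x4 + 0.29x5 with:
  474x1 + 138x2 + 604x3 + 402x4 + 317x5 ≥ 732   (crude protein)
  26.3x1 + 6.2x2 + 48x3 + 17.5x4 + 11.1x5 ≥ 114.3   (lysine)
  12.5x1 + 11.4x2 + 14x3 + 10.9x4 + 9.5x5 ≥ 16.5   (metabolisable energy)
  3.2x1 + 0.7x2 + 38.9x3 + 2.1x4 + 4x5 ≥ 58.2   (calcium)
  x1 ≤ 4.3
  x1, x2, x3, x4, x5 ≥ 0.
The cheapest feasible vertex uses only soybean meal, fish meal; rice bran, cottonseed meal, sunflower meal are not used. There the lysine and calcium constraints are tight.
Optimal quantities: soybean meal = 1.901 kg, fish meal = 1.34 kg.
Hence cost = 0.48·1.901 + 1.8·1.34 = €3.3245.

€3.32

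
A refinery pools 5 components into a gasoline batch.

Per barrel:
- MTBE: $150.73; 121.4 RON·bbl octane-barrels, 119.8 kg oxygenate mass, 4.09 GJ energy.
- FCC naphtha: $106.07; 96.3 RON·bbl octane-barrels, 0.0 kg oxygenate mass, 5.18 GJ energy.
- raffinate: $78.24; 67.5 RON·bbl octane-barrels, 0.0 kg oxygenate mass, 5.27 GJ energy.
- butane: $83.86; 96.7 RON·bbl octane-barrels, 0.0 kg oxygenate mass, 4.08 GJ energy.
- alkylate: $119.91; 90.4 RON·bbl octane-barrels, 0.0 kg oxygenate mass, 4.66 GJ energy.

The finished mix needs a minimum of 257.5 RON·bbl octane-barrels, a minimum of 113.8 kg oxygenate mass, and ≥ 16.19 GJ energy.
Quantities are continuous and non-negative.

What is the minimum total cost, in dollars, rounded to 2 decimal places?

$325.86

This is a linear program. Let x1 = barrels of MTBE, x2 = barrels of FCC naphtha, x3 = barrels of raffinate, x4 = barrels of butane, x5 = barrels of alkylate.
Minimize 150.73x1 + 106.07x2 + 78.24x3 + 83.86x4 + 119.91x5 s.t.:
  121.4x1 + 96.3x2 + 67.5x3 + 96.7x4 + 90.4x5 ≥ 257.5   (octane-barrels)
  119.8x1 ≥ 113.8   (oxygenate mass)
  4.09x1 + 5.18x2 + 5.27x3 + 4.08x4 + 4.66x5 ≥ 16.19   (energy)
  x1, x2, x3, x4, x5 ≥ 0.
The minimum-cost mix takes nothing from FCC naphtha, butane, alkylate — only MTBE, raffinate. Binding constraints: oxygenate mass and energy.
So MTBE = 0.94992 barrels, raffinate = 2.3349 barrels.
Hence cost = 150.73·0.94992 + 78.24·2.3349 = $325.8640.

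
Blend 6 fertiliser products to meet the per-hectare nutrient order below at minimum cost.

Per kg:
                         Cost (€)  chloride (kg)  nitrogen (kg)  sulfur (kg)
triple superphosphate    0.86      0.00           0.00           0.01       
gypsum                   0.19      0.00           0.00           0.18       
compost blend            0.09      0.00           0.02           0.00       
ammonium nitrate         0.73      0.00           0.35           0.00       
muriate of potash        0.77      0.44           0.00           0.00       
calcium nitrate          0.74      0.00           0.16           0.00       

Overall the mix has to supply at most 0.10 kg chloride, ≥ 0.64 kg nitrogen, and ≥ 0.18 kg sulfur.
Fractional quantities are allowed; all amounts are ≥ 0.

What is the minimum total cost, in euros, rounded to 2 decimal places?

€1.52

Set it up as a linear program. Let x1 = kg of triple superphosphate, x2 = kg of gypsum, x3 = kg of compost blend, x4 = kg of ammonium nitrate, x5 = kg of muriate of potash, x6 = kg of calcium nitrate.
Minimize 0.86x1 + 0.19x2 + 0.09x3 + 0.73x4 + 0.77x5 + 0.74x6 with:
  0.44x5 ≤ 0.1   (chloride)
  0.02x3 + 0.35x4 + 0.16x6 ≥ 0.64   (nitrogen)
  0.01x1 + 0.18x2 ≥ 0.18   (sulfur)
  x1, x2, x3, x4, x5, x6 ≥ 0.
The minimum-cost mix takes nothing from triple superphosphate, compost blend, muriate of potash, calcium nitrate — only gypsum, ammonium nitrate. The nitrogen and sulfur requirements are met with equality.
Optimal quantities: gypsum = 1 kg, ammonium nitrate = 1.8286 kg.
Hence cost = 0.19·1 + 0.73·1.8286 = €1.5249.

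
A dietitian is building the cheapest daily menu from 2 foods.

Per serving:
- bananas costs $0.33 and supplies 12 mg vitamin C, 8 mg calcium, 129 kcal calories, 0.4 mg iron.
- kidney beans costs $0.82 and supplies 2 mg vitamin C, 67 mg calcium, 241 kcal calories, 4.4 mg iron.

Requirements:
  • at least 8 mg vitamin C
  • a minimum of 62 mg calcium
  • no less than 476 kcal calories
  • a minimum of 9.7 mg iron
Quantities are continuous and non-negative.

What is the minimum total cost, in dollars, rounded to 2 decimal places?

Treat it as an LP. Let x1 = servings of bananas, x2 = servings of kidney beans.
min 0.33x1 + 0.82x2 s.t.:
  12x1 + 2x2 ≥ 8   (vitamin C)
  8x1 + 67x2 ≥ 62   (calcium)
  129x1 + 241x2 ≥ 476   (calories)
  0.4x1 + 4.4x2 ≥ 9.7   (iron)
  x1, x2 ≥ 0.
Both inputs are positive at the optimum. Binding constraints: vitamin C and iron.
Optimal quantities: bananas = 0.3038 servings, kidney beans = 2.177 servings.
Objective = 0.33·0.3038 + 0.82·2.177 = 1.8854.

$1.89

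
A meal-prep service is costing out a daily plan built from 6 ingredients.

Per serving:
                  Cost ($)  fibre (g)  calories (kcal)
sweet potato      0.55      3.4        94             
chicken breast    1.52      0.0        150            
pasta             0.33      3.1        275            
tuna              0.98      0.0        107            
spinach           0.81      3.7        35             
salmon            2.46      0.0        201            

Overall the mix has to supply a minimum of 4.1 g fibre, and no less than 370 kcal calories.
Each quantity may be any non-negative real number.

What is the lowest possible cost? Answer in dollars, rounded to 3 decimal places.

$0.444

Let x1 = servings of sweet potato, x2 = servings of chicken breast, x3 = servings of pasta, x4 = servings of tuna, x5 = servings of spinach, x6 = servings of salmon.
Minimise 0.55x1 + 1.52x2 + 0.33x3 + 0.98x4 + 0.81x5 + 2.46x6 s.t.:
  3.4x1 + 3.1x3 + 3.7x5 ≥ 4.1   (fibre)
  94x1 + 150x2 + 275x3 + 107x4 + 35x5 + 201x6 ≥ 370   (calories)
  x1, x2, x3, x4, x5, x6 ≥ 0.
The cheapest feasible vertex uses only pasta; sweet potato, chicken breast, tuna, spinach, salmon are not used. Binding constraint: calories.
That vertex is x3 = 1.345.
Total cost: 0.33·1.345 = 0.44385.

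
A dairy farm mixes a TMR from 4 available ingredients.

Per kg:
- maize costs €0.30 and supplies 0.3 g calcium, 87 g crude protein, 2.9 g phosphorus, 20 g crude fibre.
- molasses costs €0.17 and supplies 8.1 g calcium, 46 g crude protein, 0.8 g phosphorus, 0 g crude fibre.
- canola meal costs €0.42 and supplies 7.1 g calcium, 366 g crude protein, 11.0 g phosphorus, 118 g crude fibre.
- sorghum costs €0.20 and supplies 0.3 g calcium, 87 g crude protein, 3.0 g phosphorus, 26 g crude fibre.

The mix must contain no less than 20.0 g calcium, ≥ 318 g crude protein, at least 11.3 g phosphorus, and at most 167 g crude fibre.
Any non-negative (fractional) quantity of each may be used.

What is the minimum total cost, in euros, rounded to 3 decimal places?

€0.665

Let x1 = kg of maize, x2 = kg of molasses, x3 = kg of canola meal, x4 = kg of sorghum.
Minimize 0.3x1 + 0.17x2 + 0.42x3 + 0.2x4 subject to:
  0.3x1 + 8.1x2 + 7.1x3 + 0.3x4 ≥ 20   (calcium)
  87x1 + 46x2 + 366x3 + 87x4 ≥ 318   (crude protein)
  2.9x1 + 0.8x2 + 11x3 + 3x4 ≥ 11.3   (phosphorus)
  20x1 + 118x3 + 26x4 ≤ 167   (crude fibre)
  x1, x2, x3, x4 ≥ 0.
The optimal basis is {molasses, canola meal}; maize, sorghum drop out. The calcium and phosphorus requirements are met with equality.
That vertex is x2 = 1.675, x3 = 0.9054.
Total cost: 0.17·1.675 + 0.42·0.9054 = 0.66502.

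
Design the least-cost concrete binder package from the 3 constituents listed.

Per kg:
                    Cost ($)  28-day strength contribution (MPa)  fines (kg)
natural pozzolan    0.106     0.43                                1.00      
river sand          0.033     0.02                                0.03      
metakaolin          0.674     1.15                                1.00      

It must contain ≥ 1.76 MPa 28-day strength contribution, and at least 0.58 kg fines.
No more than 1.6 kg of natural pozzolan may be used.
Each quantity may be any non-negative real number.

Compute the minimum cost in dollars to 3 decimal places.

Let x1 = kg of natural pozzolan, x2 = kg of river sand, x3 = kg of metakaolin.
Minimise 0.106x1 + 0.033x2 + 0.674x3 s.t.:
  0.43x1 + 0.02x2 + 1.15x3 ≥ 1.76   (28-day strength contribution)
  1x1 + 0.03x2 + 1x3 ≥ 0.58   (fines)
  x1 ≤ 1.6
  x1, x2, x3 ≥ 0.
At the optimum only natural pozzolan, metakaolin are positive (river sand = 0). There the 28-day strength contribution and the natural pozzolan cap constraints are tight.
So natural pozzolan = 1.6 kg, metakaolin = 0.9322 kg.
Objective = 0.106·1.6 + 0.674·0.9322 = 0.79790.

$0.798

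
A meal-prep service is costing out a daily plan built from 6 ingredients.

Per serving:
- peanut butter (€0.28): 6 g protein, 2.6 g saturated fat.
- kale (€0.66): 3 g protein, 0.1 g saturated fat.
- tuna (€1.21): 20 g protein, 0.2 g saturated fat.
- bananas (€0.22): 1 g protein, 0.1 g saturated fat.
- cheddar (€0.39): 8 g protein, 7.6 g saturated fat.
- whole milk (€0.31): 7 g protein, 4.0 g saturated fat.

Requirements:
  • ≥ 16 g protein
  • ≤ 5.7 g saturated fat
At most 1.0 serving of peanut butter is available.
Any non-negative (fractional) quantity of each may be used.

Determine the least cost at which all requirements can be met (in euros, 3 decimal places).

Let x1 = servings of peanut butter, x2 = servings of kale, x3 = servings of tuna, x4 = servings of bananas, x5 = servings of cheddar, x6 = servings of whole milk.
Minimise 0.28x1 + 0.66x2 + 1.21x3 + 0.22x4 + 0.39x5 + 0.31x6 subject to:
  6x1 + 3x2 + 20x3 + 1x4 + 8x5 + 7x6 ≥ 16   (protein)
  2.6x1 + 0.1x2 + 0.2x3 + 0.1x4 + 7.6x5 + 4x6 ≤ 5.7   (saturated fat)
  x1 ≤ 1
  x1, x2, x3, x4, x5, x6 ≥ 0.
The cheapest feasible vertex uses only peanut butter, tuna, whole milk; kale, bananas, cheddar are not used. Binding constraints: protein, saturated fat, the peanut butter cap.
Solving gives x1 = 1, x3 = 0.2328, x6 = 0.7634.
Cost = 0.28·1 + 1.21·0.2328 + 0.31·0.7634 = 0.79834.

€0.798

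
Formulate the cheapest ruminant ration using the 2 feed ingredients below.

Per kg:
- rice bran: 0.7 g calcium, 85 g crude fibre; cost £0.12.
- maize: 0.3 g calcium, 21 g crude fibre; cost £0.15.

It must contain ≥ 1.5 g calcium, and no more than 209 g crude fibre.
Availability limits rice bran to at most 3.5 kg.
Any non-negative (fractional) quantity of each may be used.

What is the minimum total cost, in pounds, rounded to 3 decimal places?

Treat it as an LP. Let x1 = kg of rice bran, x2 = kg of maize.
Minimise 0.12x1 + 0.15x2 with:
  0.7x1 + 0.3x2 ≥ 1.5   (calcium)
  85x1 + 21x2 ≤ 209   (crude fibre)
  x1 ≤ 3.5
  x1, x2 ≥ 0.
The minimum-cost mix takes nothing from maize — only rice bran. The calcium requirement is met with equality.
That vertex is x1 = 2.143.
Objective = 0.12·2.143 = 0.25716.

£0.257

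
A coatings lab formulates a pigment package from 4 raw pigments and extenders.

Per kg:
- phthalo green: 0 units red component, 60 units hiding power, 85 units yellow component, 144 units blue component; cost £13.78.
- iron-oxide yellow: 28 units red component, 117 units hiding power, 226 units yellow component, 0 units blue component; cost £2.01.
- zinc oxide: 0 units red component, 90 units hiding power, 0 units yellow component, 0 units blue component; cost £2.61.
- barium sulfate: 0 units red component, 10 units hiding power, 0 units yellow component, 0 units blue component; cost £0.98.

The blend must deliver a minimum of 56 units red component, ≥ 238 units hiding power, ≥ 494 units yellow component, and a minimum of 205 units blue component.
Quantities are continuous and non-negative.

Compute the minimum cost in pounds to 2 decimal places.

£23.64

Set it up as a linear program. Let x1 = kg of phthalo green, x2 = kg of iron-oxide yellow, x3 = kg of zinc oxide, x4 = kg of barium sulfate.
Minimize 13.78x1 + 2.01x2 + 2.61x3 + 0.98x4 subject to:
  28x2 ≥ 56   (red component)
  60x1 + 117x2 + 90x3 + 10x4 ≥ 238   (hiding power)
  85x1 + 226x2 ≥ 494   (yellow component)
  144x1 ≥ 205   (blue component)
  x1, x2, x3, x4 ≥ 0.
The minimum-cost mix takes nothing from zinc oxide, barium sulfate — only phthalo green, iron-oxide yellow. Binding constraints: red component and blue component.
Optimal quantities: phthalo green = 1.424 kg, iron-oxide yellow = 2 kg.
Cost = 13.78·1.424 + 2.01·2 = 23.6427.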